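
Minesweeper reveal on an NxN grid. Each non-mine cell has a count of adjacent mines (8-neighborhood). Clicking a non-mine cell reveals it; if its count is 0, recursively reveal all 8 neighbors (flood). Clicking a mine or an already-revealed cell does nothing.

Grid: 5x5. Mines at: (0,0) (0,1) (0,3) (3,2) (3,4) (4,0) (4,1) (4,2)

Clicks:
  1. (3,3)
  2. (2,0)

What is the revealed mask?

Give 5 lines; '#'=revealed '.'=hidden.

Click 1 (3,3) count=3: revealed 1 new [(3,3)] -> total=1
Click 2 (2,0) count=0: revealed 6 new [(1,0) (1,1) (2,0) (2,1) (3,0) (3,1)] -> total=7

Answer: .....
##...
##...
##.#.
.....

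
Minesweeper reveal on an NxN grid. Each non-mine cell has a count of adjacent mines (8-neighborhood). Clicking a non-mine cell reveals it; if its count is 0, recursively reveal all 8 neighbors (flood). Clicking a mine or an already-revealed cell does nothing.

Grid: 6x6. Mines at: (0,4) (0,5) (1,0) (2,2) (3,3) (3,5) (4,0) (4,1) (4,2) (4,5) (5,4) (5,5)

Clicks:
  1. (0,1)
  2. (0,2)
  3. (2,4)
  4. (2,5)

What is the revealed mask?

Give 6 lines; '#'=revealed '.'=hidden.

Answer: .###..
.###..
....##
......
......
......

Derivation:
Click 1 (0,1) count=1: revealed 1 new [(0,1)] -> total=1
Click 2 (0,2) count=0: revealed 5 new [(0,2) (0,3) (1,1) (1,2) (1,3)] -> total=6
Click 3 (2,4) count=2: revealed 1 new [(2,4)] -> total=7
Click 4 (2,5) count=1: revealed 1 new [(2,5)] -> total=8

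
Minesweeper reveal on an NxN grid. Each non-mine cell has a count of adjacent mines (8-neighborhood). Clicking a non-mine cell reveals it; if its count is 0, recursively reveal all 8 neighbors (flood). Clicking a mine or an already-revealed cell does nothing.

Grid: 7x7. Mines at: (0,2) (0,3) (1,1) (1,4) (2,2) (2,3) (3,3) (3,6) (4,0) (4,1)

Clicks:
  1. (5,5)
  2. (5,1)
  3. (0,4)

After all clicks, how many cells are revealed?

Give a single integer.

Click 1 (5,5) count=0: revealed 19 new [(4,2) (4,3) (4,4) (4,5) (4,6) (5,0) (5,1) (5,2) (5,3) (5,4) (5,5) (5,6) (6,0) (6,1) (6,2) (6,3) (6,4) (6,5) (6,6)] -> total=19
Click 2 (5,1) count=2: revealed 0 new [(none)] -> total=19
Click 3 (0,4) count=2: revealed 1 new [(0,4)] -> total=20

Answer: 20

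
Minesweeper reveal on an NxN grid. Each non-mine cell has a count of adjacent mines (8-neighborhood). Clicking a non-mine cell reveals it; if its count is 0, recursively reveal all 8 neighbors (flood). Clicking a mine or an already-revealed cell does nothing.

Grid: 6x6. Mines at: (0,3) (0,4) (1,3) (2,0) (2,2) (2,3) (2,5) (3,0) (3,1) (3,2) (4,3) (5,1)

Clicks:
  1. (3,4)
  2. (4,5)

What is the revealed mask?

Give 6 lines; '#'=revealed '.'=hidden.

Click 1 (3,4) count=3: revealed 1 new [(3,4)] -> total=1
Click 2 (4,5) count=0: revealed 5 new [(3,5) (4,4) (4,5) (5,4) (5,5)] -> total=6

Answer: ......
......
......
....##
....##
....##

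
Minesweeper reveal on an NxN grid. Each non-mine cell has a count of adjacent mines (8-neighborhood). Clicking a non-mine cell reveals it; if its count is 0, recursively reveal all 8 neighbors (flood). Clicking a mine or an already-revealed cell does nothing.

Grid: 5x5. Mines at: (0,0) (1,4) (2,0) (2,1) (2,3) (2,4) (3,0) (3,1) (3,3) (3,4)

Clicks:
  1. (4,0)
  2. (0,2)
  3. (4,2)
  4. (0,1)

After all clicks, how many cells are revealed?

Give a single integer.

Answer: 8

Derivation:
Click 1 (4,0) count=2: revealed 1 new [(4,0)] -> total=1
Click 2 (0,2) count=0: revealed 6 new [(0,1) (0,2) (0,3) (1,1) (1,2) (1,3)] -> total=7
Click 3 (4,2) count=2: revealed 1 new [(4,2)] -> total=8
Click 4 (0,1) count=1: revealed 0 new [(none)] -> total=8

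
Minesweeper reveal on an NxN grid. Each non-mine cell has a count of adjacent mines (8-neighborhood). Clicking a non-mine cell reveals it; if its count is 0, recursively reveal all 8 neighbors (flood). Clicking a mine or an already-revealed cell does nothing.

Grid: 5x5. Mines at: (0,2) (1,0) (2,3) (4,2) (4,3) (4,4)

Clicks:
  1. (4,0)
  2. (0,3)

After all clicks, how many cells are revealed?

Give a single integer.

Click 1 (4,0) count=0: revealed 6 new [(2,0) (2,1) (3,0) (3,1) (4,0) (4,1)] -> total=6
Click 2 (0,3) count=1: revealed 1 new [(0,3)] -> total=7

Answer: 7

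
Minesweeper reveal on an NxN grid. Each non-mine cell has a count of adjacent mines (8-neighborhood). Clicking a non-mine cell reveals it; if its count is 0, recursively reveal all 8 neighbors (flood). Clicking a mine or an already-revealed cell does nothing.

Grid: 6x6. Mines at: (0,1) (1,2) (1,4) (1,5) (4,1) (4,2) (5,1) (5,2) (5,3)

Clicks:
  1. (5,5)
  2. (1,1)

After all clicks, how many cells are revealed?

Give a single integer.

Answer: 12

Derivation:
Click 1 (5,5) count=0: revealed 11 new [(2,3) (2,4) (2,5) (3,3) (3,4) (3,5) (4,3) (4,4) (4,5) (5,4) (5,5)] -> total=11
Click 2 (1,1) count=2: revealed 1 new [(1,1)] -> total=12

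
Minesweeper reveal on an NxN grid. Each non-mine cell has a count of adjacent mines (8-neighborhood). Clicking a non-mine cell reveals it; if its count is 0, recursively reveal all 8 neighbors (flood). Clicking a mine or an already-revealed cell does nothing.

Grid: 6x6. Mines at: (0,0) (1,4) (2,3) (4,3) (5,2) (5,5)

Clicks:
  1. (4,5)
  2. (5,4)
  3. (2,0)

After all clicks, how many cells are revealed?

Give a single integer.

Click 1 (4,5) count=1: revealed 1 new [(4,5)] -> total=1
Click 2 (5,4) count=2: revealed 1 new [(5,4)] -> total=2
Click 3 (2,0) count=0: revealed 14 new [(1,0) (1,1) (1,2) (2,0) (2,1) (2,2) (3,0) (3,1) (3,2) (4,0) (4,1) (4,2) (5,0) (5,1)] -> total=16

Answer: 16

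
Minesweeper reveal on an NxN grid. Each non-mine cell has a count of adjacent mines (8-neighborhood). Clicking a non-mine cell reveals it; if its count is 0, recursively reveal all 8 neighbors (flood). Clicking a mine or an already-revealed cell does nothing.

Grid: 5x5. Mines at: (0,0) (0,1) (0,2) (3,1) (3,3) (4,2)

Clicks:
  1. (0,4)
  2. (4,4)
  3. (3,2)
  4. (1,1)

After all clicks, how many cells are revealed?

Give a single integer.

Answer: 9

Derivation:
Click 1 (0,4) count=0: revealed 6 new [(0,3) (0,4) (1,3) (1,4) (2,3) (2,4)] -> total=6
Click 2 (4,4) count=1: revealed 1 new [(4,4)] -> total=7
Click 3 (3,2) count=3: revealed 1 new [(3,2)] -> total=8
Click 4 (1,1) count=3: revealed 1 new [(1,1)] -> total=9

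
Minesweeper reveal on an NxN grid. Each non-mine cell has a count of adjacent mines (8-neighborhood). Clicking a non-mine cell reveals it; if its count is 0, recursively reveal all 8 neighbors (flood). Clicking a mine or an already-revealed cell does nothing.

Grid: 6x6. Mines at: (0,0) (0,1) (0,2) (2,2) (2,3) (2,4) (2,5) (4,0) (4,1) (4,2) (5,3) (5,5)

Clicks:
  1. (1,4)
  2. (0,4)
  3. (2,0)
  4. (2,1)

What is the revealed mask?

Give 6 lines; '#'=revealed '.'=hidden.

Answer: ...###
##.###
##....
##....
......
......

Derivation:
Click 1 (1,4) count=3: revealed 1 new [(1,4)] -> total=1
Click 2 (0,4) count=0: revealed 5 new [(0,3) (0,4) (0,5) (1,3) (1,5)] -> total=6
Click 3 (2,0) count=0: revealed 6 new [(1,0) (1,1) (2,0) (2,1) (3,0) (3,1)] -> total=12
Click 4 (2,1) count=1: revealed 0 new [(none)] -> total=12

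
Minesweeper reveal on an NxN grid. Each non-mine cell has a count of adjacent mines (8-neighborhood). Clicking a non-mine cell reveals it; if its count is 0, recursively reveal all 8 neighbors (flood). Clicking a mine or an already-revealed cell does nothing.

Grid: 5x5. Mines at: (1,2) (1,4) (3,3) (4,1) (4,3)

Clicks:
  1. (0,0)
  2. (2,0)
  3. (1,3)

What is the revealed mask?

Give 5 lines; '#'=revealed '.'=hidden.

Click 1 (0,0) count=0: revealed 8 new [(0,0) (0,1) (1,0) (1,1) (2,0) (2,1) (3,0) (3,1)] -> total=8
Click 2 (2,0) count=0: revealed 0 new [(none)] -> total=8
Click 3 (1,3) count=2: revealed 1 new [(1,3)] -> total=9

Answer: ##...
##.#.
##...
##...
.....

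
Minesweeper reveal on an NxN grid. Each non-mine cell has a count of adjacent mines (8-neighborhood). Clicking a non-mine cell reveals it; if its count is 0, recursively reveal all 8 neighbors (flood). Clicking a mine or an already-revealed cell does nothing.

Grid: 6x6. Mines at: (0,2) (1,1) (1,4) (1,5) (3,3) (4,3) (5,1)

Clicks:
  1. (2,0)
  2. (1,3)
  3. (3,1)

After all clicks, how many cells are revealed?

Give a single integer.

Answer: 10

Derivation:
Click 1 (2,0) count=1: revealed 1 new [(2,0)] -> total=1
Click 2 (1,3) count=2: revealed 1 new [(1,3)] -> total=2
Click 3 (3,1) count=0: revealed 8 new [(2,1) (2,2) (3,0) (3,1) (3,2) (4,0) (4,1) (4,2)] -> total=10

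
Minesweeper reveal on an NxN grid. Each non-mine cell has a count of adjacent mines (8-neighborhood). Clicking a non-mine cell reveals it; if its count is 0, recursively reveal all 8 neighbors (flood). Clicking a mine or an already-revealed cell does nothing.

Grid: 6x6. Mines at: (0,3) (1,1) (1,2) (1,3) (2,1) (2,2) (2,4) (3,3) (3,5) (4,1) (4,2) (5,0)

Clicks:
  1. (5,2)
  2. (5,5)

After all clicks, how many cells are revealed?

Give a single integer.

Answer: 7

Derivation:
Click 1 (5,2) count=2: revealed 1 new [(5,2)] -> total=1
Click 2 (5,5) count=0: revealed 6 new [(4,3) (4,4) (4,5) (5,3) (5,4) (5,5)] -> total=7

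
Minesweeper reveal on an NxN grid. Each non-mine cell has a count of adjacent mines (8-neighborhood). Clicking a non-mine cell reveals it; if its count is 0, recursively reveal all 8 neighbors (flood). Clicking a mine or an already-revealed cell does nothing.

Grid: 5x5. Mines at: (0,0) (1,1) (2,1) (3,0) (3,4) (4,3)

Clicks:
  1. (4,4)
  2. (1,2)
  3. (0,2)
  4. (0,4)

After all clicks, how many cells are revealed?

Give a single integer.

Answer: 10

Derivation:
Click 1 (4,4) count=2: revealed 1 new [(4,4)] -> total=1
Click 2 (1,2) count=2: revealed 1 new [(1,2)] -> total=2
Click 3 (0,2) count=1: revealed 1 new [(0,2)] -> total=3
Click 4 (0,4) count=0: revealed 7 new [(0,3) (0,4) (1,3) (1,4) (2,2) (2,3) (2,4)] -> total=10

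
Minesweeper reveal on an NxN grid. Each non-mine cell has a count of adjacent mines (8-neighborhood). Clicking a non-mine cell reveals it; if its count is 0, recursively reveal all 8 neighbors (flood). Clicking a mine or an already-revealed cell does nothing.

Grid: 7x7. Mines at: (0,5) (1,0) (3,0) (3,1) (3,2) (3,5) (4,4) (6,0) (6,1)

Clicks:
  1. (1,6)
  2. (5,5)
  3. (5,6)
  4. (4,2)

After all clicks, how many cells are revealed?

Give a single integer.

Click 1 (1,6) count=1: revealed 1 new [(1,6)] -> total=1
Click 2 (5,5) count=1: revealed 1 new [(5,5)] -> total=2
Click 3 (5,6) count=0: revealed 11 new [(4,5) (4,6) (5,2) (5,3) (5,4) (5,6) (6,2) (6,3) (6,4) (6,5) (6,6)] -> total=13
Click 4 (4,2) count=2: revealed 1 new [(4,2)] -> total=14

Answer: 14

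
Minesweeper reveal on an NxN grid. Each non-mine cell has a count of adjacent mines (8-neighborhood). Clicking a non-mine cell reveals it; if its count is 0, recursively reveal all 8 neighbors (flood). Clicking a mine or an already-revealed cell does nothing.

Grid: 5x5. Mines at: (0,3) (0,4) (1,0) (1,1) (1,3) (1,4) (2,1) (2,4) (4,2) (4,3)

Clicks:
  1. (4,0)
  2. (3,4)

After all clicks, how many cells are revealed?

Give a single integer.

Click 1 (4,0) count=0: revealed 4 new [(3,0) (3,1) (4,0) (4,1)] -> total=4
Click 2 (3,4) count=2: revealed 1 new [(3,4)] -> total=5

Answer: 5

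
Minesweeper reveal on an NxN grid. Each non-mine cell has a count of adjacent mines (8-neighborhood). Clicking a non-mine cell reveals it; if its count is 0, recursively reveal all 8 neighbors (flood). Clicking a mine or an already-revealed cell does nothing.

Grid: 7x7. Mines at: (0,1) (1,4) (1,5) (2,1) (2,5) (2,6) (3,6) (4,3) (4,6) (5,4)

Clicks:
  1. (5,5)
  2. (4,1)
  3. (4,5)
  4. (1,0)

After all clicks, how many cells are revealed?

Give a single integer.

Click 1 (5,5) count=2: revealed 1 new [(5,5)] -> total=1
Click 2 (4,1) count=0: revealed 14 new [(3,0) (3,1) (3,2) (4,0) (4,1) (4,2) (5,0) (5,1) (5,2) (5,3) (6,0) (6,1) (6,2) (6,3)] -> total=15
Click 3 (4,5) count=3: revealed 1 new [(4,5)] -> total=16
Click 4 (1,0) count=2: revealed 1 new [(1,0)] -> total=17

Answer: 17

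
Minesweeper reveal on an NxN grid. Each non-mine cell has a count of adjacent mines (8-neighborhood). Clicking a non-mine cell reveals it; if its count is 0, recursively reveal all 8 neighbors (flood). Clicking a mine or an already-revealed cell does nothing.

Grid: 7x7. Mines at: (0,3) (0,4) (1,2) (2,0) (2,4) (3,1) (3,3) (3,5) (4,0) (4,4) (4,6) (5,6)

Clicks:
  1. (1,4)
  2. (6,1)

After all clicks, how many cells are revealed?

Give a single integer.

Answer: 16

Derivation:
Click 1 (1,4) count=3: revealed 1 new [(1,4)] -> total=1
Click 2 (6,1) count=0: revealed 15 new [(4,1) (4,2) (4,3) (5,0) (5,1) (5,2) (5,3) (5,4) (5,5) (6,0) (6,1) (6,2) (6,3) (6,4) (6,5)] -> total=16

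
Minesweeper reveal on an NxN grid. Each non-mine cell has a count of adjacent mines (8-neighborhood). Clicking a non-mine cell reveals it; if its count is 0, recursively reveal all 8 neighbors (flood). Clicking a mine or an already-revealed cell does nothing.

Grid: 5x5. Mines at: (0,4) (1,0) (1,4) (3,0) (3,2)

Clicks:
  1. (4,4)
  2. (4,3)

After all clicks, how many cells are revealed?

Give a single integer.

Answer: 6

Derivation:
Click 1 (4,4) count=0: revealed 6 new [(2,3) (2,4) (3,3) (3,4) (4,3) (4,4)] -> total=6
Click 2 (4,3) count=1: revealed 0 new [(none)] -> total=6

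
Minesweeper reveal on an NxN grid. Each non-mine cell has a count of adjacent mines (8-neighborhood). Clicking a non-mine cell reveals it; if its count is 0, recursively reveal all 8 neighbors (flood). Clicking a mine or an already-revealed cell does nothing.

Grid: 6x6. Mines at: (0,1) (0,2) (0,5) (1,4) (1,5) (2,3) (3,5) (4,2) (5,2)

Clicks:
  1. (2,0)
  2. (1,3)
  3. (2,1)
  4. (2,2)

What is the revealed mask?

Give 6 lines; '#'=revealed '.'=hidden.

Click 1 (2,0) count=0: revealed 13 new [(1,0) (1,1) (1,2) (2,0) (2,1) (2,2) (3,0) (3,1) (3,2) (4,0) (4,1) (5,0) (5,1)] -> total=13
Click 2 (1,3) count=3: revealed 1 new [(1,3)] -> total=14
Click 3 (2,1) count=0: revealed 0 new [(none)] -> total=14
Click 4 (2,2) count=1: revealed 0 new [(none)] -> total=14

Answer: ......
####..
###...
###...
##....
##....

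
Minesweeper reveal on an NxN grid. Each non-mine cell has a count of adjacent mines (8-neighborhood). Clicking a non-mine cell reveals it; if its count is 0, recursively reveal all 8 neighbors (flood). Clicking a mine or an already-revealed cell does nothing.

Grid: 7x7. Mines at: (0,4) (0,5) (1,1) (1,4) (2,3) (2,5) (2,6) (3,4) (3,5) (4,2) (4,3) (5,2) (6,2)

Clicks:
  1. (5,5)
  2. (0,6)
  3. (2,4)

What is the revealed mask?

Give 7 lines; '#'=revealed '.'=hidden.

Click 1 (5,5) count=0: revealed 11 new [(4,4) (4,5) (4,6) (5,3) (5,4) (5,5) (5,6) (6,3) (6,4) (6,5) (6,6)] -> total=11
Click 2 (0,6) count=1: revealed 1 new [(0,6)] -> total=12
Click 3 (2,4) count=5: revealed 1 new [(2,4)] -> total=13

Answer: ......#
.......
....#..
.......
....###
...####
...####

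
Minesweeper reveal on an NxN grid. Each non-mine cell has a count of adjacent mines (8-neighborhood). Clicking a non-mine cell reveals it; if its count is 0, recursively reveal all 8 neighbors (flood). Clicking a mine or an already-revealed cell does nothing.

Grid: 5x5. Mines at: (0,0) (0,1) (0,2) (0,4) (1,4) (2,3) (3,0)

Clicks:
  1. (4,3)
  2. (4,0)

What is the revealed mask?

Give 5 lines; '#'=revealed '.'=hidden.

Answer: .....
.....
.....
.####
#####

Derivation:
Click 1 (4,3) count=0: revealed 8 new [(3,1) (3,2) (3,3) (3,4) (4,1) (4,2) (4,3) (4,4)] -> total=8
Click 2 (4,0) count=1: revealed 1 new [(4,0)] -> total=9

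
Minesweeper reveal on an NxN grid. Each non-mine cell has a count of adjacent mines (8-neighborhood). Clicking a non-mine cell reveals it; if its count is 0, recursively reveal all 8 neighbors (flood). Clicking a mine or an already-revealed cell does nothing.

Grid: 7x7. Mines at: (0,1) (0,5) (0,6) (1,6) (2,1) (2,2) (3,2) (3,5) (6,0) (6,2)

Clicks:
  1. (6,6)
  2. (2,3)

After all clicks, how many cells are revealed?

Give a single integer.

Click 1 (6,6) count=0: revealed 12 new [(4,3) (4,4) (4,5) (4,6) (5,3) (5,4) (5,5) (5,6) (6,3) (6,4) (6,5) (6,6)] -> total=12
Click 2 (2,3) count=2: revealed 1 new [(2,3)] -> total=13

Answer: 13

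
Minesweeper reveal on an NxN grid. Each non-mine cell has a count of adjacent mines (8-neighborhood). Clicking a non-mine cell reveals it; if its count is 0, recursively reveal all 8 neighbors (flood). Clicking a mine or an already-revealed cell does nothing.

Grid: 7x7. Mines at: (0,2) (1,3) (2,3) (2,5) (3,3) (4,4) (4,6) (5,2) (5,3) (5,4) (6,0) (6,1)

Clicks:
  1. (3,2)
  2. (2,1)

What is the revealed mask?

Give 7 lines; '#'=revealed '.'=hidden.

Answer: ##.....
###....
###....
###....
###....
##.....
.......

Derivation:
Click 1 (3,2) count=2: revealed 1 new [(3,2)] -> total=1
Click 2 (2,1) count=0: revealed 15 new [(0,0) (0,1) (1,0) (1,1) (1,2) (2,0) (2,1) (2,2) (3,0) (3,1) (4,0) (4,1) (4,2) (5,0) (5,1)] -> total=16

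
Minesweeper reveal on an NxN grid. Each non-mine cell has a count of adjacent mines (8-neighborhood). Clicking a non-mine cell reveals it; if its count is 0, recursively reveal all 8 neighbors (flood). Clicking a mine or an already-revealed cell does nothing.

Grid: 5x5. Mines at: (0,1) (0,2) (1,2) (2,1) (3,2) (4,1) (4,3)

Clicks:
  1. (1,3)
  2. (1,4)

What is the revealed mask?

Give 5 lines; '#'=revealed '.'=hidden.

Answer: ...##
...##
...##
...##
.....

Derivation:
Click 1 (1,3) count=2: revealed 1 new [(1,3)] -> total=1
Click 2 (1,4) count=0: revealed 7 new [(0,3) (0,4) (1,4) (2,3) (2,4) (3,3) (3,4)] -> total=8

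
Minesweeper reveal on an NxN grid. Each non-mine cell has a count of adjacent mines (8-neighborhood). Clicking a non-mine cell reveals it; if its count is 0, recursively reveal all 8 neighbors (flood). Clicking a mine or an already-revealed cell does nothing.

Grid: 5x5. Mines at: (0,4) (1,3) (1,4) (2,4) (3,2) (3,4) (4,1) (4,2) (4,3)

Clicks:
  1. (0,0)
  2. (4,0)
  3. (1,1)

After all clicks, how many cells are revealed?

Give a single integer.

Click 1 (0,0) count=0: revealed 11 new [(0,0) (0,1) (0,2) (1,0) (1,1) (1,2) (2,0) (2,1) (2,2) (3,0) (3,1)] -> total=11
Click 2 (4,0) count=1: revealed 1 new [(4,0)] -> total=12
Click 3 (1,1) count=0: revealed 0 new [(none)] -> total=12

Answer: 12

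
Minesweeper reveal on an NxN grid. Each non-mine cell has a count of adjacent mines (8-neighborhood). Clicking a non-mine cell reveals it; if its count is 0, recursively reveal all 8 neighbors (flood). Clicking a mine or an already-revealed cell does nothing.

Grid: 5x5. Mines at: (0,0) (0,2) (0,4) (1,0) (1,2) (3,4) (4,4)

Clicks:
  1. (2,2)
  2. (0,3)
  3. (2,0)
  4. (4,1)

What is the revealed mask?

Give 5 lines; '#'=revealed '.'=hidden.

Click 1 (2,2) count=1: revealed 1 new [(2,2)] -> total=1
Click 2 (0,3) count=3: revealed 1 new [(0,3)] -> total=2
Click 3 (2,0) count=1: revealed 1 new [(2,0)] -> total=3
Click 4 (4,1) count=0: revealed 10 new [(2,1) (2,3) (3,0) (3,1) (3,2) (3,3) (4,0) (4,1) (4,2) (4,3)] -> total=13

Answer: ...#.
.....
####.
####.
####.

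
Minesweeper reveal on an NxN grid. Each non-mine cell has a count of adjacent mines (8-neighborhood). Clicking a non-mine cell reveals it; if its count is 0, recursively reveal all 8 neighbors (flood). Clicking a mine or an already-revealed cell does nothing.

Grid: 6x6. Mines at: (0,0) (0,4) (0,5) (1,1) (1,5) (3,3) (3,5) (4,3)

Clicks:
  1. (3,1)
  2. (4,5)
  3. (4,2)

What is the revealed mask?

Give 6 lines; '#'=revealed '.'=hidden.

Answer: ......
......
###...
###...
###..#
###...

Derivation:
Click 1 (3,1) count=0: revealed 12 new [(2,0) (2,1) (2,2) (3,0) (3,1) (3,2) (4,0) (4,1) (4,2) (5,0) (5,1) (5,2)] -> total=12
Click 2 (4,5) count=1: revealed 1 new [(4,5)] -> total=13
Click 3 (4,2) count=2: revealed 0 new [(none)] -> total=13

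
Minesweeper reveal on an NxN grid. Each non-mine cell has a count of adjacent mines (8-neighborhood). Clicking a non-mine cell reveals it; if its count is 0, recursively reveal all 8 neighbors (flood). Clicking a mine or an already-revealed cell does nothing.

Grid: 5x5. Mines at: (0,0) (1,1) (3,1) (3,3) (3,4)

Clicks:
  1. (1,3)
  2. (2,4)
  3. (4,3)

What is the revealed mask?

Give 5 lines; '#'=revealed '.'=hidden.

Answer: ..###
..###
..###
.....
...#.

Derivation:
Click 1 (1,3) count=0: revealed 9 new [(0,2) (0,3) (0,4) (1,2) (1,3) (1,4) (2,2) (2,3) (2,4)] -> total=9
Click 2 (2,4) count=2: revealed 0 new [(none)] -> total=9
Click 3 (4,3) count=2: revealed 1 new [(4,3)] -> total=10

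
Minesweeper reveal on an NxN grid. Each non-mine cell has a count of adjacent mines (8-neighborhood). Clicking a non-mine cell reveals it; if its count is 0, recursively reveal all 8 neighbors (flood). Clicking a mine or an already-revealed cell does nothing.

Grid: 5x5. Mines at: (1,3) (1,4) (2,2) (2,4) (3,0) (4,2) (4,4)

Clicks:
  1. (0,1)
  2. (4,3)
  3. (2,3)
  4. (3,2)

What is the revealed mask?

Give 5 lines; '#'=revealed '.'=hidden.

Click 1 (0,1) count=0: revealed 8 new [(0,0) (0,1) (0,2) (1,0) (1,1) (1,2) (2,0) (2,1)] -> total=8
Click 2 (4,3) count=2: revealed 1 new [(4,3)] -> total=9
Click 3 (2,3) count=4: revealed 1 new [(2,3)] -> total=10
Click 4 (3,2) count=2: revealed 1 new [(3,2)] -> total=11

Answer: ###..
###..
##.#.
..#..
...#.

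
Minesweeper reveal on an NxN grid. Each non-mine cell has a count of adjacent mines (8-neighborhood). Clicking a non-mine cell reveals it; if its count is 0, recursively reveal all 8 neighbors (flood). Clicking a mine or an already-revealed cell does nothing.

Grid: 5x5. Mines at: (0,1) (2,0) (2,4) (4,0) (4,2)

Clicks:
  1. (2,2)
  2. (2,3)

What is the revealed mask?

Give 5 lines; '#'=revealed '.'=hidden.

Click 1 (2,2) count=0: revealed 9 new [(1,1) (1,2) (1,3) (2,1) (2,2) (2,3) (3,1) (3,2) (3,3)] -> total=9
Click 2 (2,3) count=1: revealed 0 new [(none)] -> total=9

Answer: .....
.###.
.###.
.###.
.....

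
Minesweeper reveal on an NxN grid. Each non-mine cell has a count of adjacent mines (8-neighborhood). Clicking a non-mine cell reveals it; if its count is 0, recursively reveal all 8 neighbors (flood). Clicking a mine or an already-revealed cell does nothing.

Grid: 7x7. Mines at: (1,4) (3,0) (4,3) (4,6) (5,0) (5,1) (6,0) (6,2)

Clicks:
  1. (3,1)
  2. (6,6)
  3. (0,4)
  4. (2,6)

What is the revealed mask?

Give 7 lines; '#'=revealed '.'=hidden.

Answer: ....###
.....##
.....##
.#...##
.......
...####
...####

Derivation:
Click 1 (3,1) count=1: revealed 1 new [(3,1)] -> total=1
Click 2 (6,6) count=0: revealed 8 new [(5,3) (5,4) (5,5) (5,6) (6,3) (6,4) (6,5) (6,6)] -> total=9
Click 3 (0,4) count=1: revealed 1 new [(0,4)] -> total=10
Click 4 (2,6) count=0: revealed 8 new [(0,5) (0,6) (1,5) (1,6) (2,5) (2,6) (3,5) (3,6)] -> total=18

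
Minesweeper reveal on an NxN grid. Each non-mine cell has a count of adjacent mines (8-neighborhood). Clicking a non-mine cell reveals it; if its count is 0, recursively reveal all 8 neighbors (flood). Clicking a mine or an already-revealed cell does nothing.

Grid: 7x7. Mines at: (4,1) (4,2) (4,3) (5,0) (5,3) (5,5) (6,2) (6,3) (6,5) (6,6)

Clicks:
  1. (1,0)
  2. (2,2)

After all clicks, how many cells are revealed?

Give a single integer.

Answer: 31

Derivation:
Click 1 (1,0) count=0: revealed 31 new [(0,0) (0,1) (0,2) (0,3) (0,4) (0,5) (0,6) (1,0) (1,1) (1,2) (1,3) (1,4) (1,5) (1,6) (2,0) (2,1) (2,2) (2,3) (2,4) (2,5) (2,6) (3,0) (3,1) (3,2) (3,3) (3,4) (3,5) (3,6) (4,4) (4,5) (4,6)] -> total=31
Click 2 (2,2) count=0: revealed 0 new [(none)] -> total=31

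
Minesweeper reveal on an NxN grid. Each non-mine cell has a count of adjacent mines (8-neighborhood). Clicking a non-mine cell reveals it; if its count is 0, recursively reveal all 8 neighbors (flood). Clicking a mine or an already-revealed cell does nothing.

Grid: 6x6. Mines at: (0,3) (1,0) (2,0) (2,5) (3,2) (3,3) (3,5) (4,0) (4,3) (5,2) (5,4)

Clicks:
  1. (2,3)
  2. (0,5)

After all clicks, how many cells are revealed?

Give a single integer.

Click 1 (2,3) count=2: revealed 1 new [(2,3)] -> total=1
Click 2 (0,5) count=0: revealed 4 new [(0,4) (0,5) (1,4) (1,5)] -> total=5

Answer: 5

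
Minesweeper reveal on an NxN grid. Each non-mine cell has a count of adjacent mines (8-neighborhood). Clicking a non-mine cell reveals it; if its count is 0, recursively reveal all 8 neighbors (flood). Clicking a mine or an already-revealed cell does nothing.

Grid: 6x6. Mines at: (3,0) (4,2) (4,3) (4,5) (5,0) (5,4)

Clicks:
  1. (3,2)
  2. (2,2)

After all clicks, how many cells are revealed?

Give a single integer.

Answer: 23

Derivation:
Click 1 (3,2) count=2: revealed 1 new [(3,2)] -> total=1
Click 2 (2,2) count=0: revealed 22 new [(0,0) (0,1) (0,2) (0,3) (0,4) (0,5) (1,0) (1,1) (1,2) (1,3) (1,4) (1,5) (2,0) (2,1) (2,2) (2,3) (2,4) (2,5) (3,1) (3,3) (3,4) (3,5)] -> total=23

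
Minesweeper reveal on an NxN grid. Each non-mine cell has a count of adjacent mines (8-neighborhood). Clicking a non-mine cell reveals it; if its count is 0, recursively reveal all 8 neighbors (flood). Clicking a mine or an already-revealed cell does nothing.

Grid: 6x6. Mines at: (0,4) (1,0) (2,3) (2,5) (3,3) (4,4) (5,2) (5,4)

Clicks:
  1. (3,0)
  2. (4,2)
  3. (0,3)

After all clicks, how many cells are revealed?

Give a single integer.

Click 1 (3,0) count=0: revealed 11 new [(2,0) (2,1) (2,2) (3,0) (3,1) (3,2) (4,0) (4,1) (4,2) (5,0) (5,1)] -> total=11
Click 2 (4,2) count=2: revealed 0 new [(none)] -> total=11
Click 3 (0,3) count=1: revealed 1 new [(0,3)] -> total=12

Answer: 12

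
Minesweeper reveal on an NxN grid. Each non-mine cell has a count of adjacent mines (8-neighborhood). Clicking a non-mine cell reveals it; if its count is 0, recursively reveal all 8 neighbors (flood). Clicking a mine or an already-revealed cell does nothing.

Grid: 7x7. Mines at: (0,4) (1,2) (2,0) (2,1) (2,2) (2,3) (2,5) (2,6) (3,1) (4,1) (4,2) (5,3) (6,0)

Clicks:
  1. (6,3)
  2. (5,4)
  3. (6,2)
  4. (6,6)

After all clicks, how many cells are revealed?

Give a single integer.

Answer: 14

Derivation:
Click 1 (6,3) count=1: revealed 1 new [(6,3)] -> total=1
Click 2 (5,4) count=1: revealed 1 new [(5,4)] -> total=2
Click 3 (6,2) count=1: revealed 1 new [(6,2)] -> total=3
Click 4 (6,6) count=0: revealed 11 new [(3,4) (3,5) (3,6) (4,4) (4,5) (4,6) (5,5) (5,6) (6,4) (6,5) (6,6)] -> total=14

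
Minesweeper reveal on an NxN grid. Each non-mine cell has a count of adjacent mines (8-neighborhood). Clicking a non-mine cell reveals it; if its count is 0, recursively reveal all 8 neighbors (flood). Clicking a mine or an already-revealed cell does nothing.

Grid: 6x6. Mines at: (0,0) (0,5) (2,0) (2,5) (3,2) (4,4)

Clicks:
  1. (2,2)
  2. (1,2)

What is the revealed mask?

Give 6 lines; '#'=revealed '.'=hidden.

Answer: .####.
.####.
.####.
......
......
......

Derivation:
Click 1 (2,2) count=1: revealed 1 new [(2,2)] -> total=1
Click 2 (1,2) count=0: revealed 11 new [(0,1) (0,2) (0,3) (0,4) (1,1) (1,2) (1,3) (1,4) (2,1) (2,3) (2,4)] -> total=12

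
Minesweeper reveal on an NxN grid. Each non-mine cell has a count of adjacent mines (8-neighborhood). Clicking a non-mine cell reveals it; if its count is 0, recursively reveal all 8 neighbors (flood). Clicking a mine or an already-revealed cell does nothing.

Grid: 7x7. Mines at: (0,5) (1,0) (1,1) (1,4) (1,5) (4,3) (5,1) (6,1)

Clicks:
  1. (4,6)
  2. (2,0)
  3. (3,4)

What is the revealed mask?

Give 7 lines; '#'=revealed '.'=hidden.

Click 1 (4,6) count=0: revealed 19 new [(2,4) (2,5) (2,6) (3,4) (3,5) (3,6) (4,4) (4,5) (4,6) (5,2) (5,3) (5,4) (5,5) (5,6) (6,2) (6,3) (6,4) (6,5) (6,6)] -> total=19
Click 2 (2,0) count=2: revealed 1 new [(2,0)] -> total=20
Click 3 (3,4) count=1: revealed 0 new [(none)] -> total=20

Answer: .......
.......
#...###
....###
....###
..#####
..#####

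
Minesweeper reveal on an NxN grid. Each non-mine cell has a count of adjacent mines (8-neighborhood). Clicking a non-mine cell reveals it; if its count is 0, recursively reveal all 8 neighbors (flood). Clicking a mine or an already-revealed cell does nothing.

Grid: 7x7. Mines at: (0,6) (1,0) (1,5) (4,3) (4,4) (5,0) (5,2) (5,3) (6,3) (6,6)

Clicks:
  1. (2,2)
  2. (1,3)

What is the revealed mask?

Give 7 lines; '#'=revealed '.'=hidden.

Click 1 (2,2) count=0: revealed 21 new [(0,1) (0,2) (0,3) (0,4) (1,1) (1,2) (1,3) (1,4) (2,0) (2,1) (2,2) (2,3) (2,4) (3,0) (3,1) (3,2) (3,3) (3,4) (4,0) (4,1) (4,2)] -> total=21
Click 2 (1,3) count=0: revealed 0 new [(none)] -> total=21

Answer: .####..
.####..
#####..
#####..
###....
.......
.......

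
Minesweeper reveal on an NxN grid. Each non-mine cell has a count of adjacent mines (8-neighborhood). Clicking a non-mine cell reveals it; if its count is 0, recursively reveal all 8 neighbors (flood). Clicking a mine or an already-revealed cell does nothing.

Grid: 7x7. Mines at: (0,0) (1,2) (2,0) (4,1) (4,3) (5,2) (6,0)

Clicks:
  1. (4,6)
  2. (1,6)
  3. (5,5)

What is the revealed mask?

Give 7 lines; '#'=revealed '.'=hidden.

Click 1 (4,6) count=0: revealed 27 new [(0,3) (0,4) (0,5) (0,6) (1,3) (1,4) (1,5) (1,6) (2,3) (2,4) (2,5) (2,6) (3,3) (3,4) (3,5) (3,6) (4,4) (4,5) (4,6) (5,3) (5,4) (5,5) (5,6) (6,3) (6,4) (6,5) (6,6)] -> total=27
Click 2 (1,6) count=0: revealed 0 new [(none)] -> total=27
Click 3 (5,5) count=0: revealed 0 new [(none)] -> total=27

Answer: ...####
...####
...####
...####
....###
...####
...####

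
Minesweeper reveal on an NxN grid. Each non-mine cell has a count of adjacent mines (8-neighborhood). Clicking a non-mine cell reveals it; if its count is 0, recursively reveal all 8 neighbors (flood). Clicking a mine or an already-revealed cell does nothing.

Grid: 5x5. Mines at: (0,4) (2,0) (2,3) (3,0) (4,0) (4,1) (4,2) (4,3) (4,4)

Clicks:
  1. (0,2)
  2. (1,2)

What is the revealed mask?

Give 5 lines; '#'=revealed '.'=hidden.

Click 1 (0,2) count=0: revealed 8 new [(0,0) (0,1) (0,2) (0,3) (1,0) (1,1) (1,2) (1,3)] -> total=8
Click 2 (1,2) count=1: revealed 0 new [(none)] -> total=8

Answer: ####.
####.
.....
.....
.....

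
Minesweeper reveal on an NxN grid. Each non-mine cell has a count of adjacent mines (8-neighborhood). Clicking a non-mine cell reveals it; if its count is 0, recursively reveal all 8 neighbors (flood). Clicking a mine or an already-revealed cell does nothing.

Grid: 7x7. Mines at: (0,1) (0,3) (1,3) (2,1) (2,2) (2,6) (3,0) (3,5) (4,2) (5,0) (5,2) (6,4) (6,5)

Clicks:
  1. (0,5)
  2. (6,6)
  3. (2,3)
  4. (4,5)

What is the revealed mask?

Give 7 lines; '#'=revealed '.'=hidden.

Click 1 (0,5) count=0: revealed 6 new [(0,4) (0,5) (0,6) (1,4) (1,5) (1,6)] -> total=6
Click 2 (6,6) count=1: revealed 1 new [(6,6)] -> total=7
Click 3 (2,3) count=2: revealed 1 new [(2,3)] -> total=8
Click 4 (4,5) count=1: revealed 1 new [(4,5)] -> total=9

Answer: ....###
....###
...#...
.......
.....#.
.......
......#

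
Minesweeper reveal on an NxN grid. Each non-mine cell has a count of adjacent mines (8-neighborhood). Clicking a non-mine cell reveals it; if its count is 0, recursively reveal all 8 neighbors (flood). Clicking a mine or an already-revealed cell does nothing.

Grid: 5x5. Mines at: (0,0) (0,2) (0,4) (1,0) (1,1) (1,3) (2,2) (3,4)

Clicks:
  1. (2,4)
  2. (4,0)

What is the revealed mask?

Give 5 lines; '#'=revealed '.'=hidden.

Answer: .....
.....
##..#
####.
####.

Derivation:
Click 1 (2,4) count=2: revealed 1 new [(2,4)] -> total=1
Click 2 (4,0) count=0: revealed 10 new [(2,0) (2,1) (3,0) (3,1) (3,2) (3,3) (4,0) (4,1) (4,2) (4,3)] -> total=11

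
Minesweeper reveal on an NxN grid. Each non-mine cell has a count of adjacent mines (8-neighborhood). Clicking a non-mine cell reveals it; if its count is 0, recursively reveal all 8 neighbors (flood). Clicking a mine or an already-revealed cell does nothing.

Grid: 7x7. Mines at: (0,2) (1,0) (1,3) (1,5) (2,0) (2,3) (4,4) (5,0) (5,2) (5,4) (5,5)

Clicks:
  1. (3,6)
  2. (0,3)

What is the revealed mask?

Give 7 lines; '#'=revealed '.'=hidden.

Answer: ...#...
.......
.....##
.....##
.....##
.......
.......

Derivation:
Click 1 (3,6) count=0: revealed 6 new [(2,5) (2,6) (3,5) (3,6) (4,5) (4,6)] -> total=6
Click 2 (0,3) count=2: revealed 1 new [(0,3)] -> total=7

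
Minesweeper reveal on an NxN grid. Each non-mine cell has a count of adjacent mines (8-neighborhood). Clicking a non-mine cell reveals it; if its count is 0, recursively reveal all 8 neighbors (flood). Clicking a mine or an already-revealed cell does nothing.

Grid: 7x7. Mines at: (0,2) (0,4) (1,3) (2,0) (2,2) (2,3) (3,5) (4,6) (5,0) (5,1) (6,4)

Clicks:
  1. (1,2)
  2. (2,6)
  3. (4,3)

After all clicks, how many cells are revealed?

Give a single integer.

Answer: 11

Derivation:
Click 1 (1,2) count=4: revealed 1 new [(1,2)] -> total=1
Click 2 (2,6) count=1: revealed 1 new [(2,6)] -> total=2
Click 3 (4,3) count=0: revealed 9 new [(3,2) (3,3) (3,4) (4,2) (4,3) (4,4) (5,2) (5,3) (5,4)] -> total=11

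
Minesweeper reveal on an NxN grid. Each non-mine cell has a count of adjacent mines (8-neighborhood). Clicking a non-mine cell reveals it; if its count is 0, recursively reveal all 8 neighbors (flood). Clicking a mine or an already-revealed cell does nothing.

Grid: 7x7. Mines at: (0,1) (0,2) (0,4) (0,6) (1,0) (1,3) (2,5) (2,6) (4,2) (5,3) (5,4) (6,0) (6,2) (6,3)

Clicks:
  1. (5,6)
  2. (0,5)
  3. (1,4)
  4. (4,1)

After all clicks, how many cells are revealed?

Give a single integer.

Click 1 (5,6) count=0: revealed 8 new [(3,5) (3,6) (4,5) (4,6) (5,5) (5,6) (6,5) (6,6)] -> total=8
Click 2 (0,5) count=2: revealed 1 new [(0,5)] -> total=9
Click 3 (1,4) count=3: revealed 1 new [(1,4)] -> total=10
Click 4 (4,1) count=1: revealed 1 new [(4,1)] -> total=11

Answer: 11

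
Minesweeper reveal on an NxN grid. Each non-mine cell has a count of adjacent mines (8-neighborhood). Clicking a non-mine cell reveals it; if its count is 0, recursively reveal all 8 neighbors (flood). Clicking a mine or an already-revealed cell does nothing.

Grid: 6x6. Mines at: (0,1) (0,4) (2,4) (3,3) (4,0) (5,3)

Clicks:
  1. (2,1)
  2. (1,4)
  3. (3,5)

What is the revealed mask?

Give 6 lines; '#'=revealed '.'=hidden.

Click 1 (2,1) count=0: revealed 9 new [(1,0) (1,1) (1,2) (2,0) (2,1) (2,2) (3,0) (3,1) (3,2)] -> total=9
Click 2 (1,4) count=2: revealed 1 new [(1,4)] -> total=10
Click 3 (3,5) count=1: revealed 1 new [(3,5)] -> total=11

Answer: ......
###.#.
###...
###..#
......
......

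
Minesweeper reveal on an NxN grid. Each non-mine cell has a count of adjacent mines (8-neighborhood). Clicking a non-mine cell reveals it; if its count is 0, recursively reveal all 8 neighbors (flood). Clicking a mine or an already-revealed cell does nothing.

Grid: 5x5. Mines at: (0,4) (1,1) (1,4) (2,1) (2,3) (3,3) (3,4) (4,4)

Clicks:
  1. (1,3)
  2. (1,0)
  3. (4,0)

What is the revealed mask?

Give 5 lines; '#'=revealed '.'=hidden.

Click 1 (1,3) count=3: revealed 1 new [(1,3)] -> total=1
Click 2 (1,0) count=2: revealed 1 new [(1,0)] -> total=2
Click 3 (4,0) count=0: revealed 6 new [(3,0) (3,1) (3,2) (4,0) (4,1) (4,2)] -> total=8

Answer: .....
#..#.
.....
###..
###..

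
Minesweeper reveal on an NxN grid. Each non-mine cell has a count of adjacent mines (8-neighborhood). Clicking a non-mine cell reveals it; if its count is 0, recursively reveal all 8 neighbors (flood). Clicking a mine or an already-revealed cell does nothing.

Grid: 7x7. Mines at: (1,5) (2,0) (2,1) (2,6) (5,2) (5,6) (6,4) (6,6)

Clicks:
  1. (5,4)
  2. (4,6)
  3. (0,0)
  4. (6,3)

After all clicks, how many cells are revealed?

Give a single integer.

Answer: 27

Derivation:
Click 1 (5,4) count=1: revealed 1 new [(5,4)] -> total=1
Click 2 (4,6) count=1: revealed 1 new [(4,6)] -> total=2
Click 3 (0,0) count=0: revealed 24 new [(0,0) (0,1) (0,2) (0,3) (0,4) (1,0) (1,1) (1,2) (1,3) (1,4) (2,2) (2,3) (2,4) (2,5) (3,2) (3,3) (3,4) (3,5) (4,2) (4,3) (4,4) (4,5) (5,3) (5,5)] -> total=26
Click 4 (6,3) count=2: revealed 1 new [(6,3)] -> total=27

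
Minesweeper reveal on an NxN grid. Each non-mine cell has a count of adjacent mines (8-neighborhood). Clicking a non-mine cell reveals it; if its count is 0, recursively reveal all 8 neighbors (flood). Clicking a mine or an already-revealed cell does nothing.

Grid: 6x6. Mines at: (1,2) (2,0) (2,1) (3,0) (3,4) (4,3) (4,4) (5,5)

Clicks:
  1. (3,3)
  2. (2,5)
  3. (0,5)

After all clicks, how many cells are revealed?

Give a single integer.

Click 1 (3,3) count=3: revealed 1 new [(3,3)] -> total=1
Click 2 (2,5) count=1: revealed 1 new [(2,5)] -> total=2
Click 3 (0,5) count=0: revealed 8 new [(0,3) (0,4) (0,5) (1,3) (1,4) (1,5) (2,3) (2,4)] -> total=10

Answer: 10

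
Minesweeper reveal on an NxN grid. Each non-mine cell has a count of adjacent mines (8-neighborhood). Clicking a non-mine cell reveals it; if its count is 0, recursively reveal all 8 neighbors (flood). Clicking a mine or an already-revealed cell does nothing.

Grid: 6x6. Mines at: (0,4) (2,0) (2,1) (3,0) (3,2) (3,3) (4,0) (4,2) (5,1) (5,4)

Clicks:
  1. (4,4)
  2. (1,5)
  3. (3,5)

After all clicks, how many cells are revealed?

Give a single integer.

Click 1 (4,4) count=2: revealed 1 new [(4,4)] -> total=1
Click 2 (1,5) count=1: revealed 1 new [(1,5)] -> total=2
Click 3 (3,5) count=0: revealed 6 new [(1,4) (2,4) (2,5) (3,4) (3,5) (4,5)] -> total=8

Answer: 8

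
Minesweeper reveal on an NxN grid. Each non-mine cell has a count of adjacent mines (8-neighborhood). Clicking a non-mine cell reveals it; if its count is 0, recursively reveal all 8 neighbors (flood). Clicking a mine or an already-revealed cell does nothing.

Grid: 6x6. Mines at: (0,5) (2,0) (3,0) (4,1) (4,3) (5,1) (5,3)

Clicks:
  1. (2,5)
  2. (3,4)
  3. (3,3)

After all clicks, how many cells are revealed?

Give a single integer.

Click 1 (2,5) count=0: revealed 25 new [(0,0) (0,1) (0,2) (0,3) (0,4) (1,0) (1,1) (1,2) (1,3) (1,4) (1,5) (2,1) (2,2) (2,3) (2,4) (2,5) (3,1) (3,2) (3,3) (3,4) (3,5) (4,4) (4,5) (5,4) (5,5)] -> total=25
Click 2 (3,4) count=1: revealed 0 new [(none)] -> total=25
Click 3 (3,3) count=1: revealed 0 new [(none)] -> total=25

Answer: 25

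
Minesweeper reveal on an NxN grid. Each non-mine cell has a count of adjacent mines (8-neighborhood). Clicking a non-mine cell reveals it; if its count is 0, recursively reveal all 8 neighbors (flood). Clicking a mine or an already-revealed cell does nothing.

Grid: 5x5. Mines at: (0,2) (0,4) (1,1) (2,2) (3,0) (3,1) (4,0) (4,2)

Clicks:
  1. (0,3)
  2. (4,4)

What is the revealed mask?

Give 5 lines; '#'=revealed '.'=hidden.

Click 1 (0,3) count=2: revealed 1 new [(0,3)] -> total=1
Click 2 (4,4) count=0: revealed 8 new [(1,3) (1,4) (2,3) (2,4) (3,3) (3,4) (4,3) (4,4)] -> total=9

Answer: ...#.
...##
...##
...##
...##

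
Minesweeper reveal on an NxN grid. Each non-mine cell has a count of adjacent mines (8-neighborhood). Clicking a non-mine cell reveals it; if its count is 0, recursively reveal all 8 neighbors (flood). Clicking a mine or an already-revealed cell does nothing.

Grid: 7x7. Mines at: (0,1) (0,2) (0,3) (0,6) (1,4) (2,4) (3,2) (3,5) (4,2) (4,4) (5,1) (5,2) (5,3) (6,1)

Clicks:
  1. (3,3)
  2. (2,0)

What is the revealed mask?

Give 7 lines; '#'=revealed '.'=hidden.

Answer: .......
##.....
##.....
##.#...
##.....
.......
.......

Derivation:
Click 1 (3,3) count=4: revealed 1 new [(3,3)] -> total=1
Click 2 (2,0) count=0: revealed 8 new [(1,0) (1,1) (2,0) (2,1) (3,0) (3,1) (4,0) (4,1)] -> total=9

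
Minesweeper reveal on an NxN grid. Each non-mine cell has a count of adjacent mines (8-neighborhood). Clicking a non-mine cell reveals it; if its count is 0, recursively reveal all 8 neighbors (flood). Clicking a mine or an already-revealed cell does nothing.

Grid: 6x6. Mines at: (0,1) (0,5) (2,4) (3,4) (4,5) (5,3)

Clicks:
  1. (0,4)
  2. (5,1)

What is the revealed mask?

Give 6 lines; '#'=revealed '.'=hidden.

Click 1 (0,4) count=1: revealed 1 new [(0,4)] -> total=1
Click 2 (5,1) count=0: revealed 19 new [(1,0) (1,1) (1,2) (1,3) (2,0) (2,1) (2,2) (2,3) (3,0) (3,1) (3,2) (3,3) (4,0) (4,1) (4,2) (4,3) (5,0) (5,1) (5,2)] -> total=20

Answer: ....#.
####..
####..
####..
####..
###...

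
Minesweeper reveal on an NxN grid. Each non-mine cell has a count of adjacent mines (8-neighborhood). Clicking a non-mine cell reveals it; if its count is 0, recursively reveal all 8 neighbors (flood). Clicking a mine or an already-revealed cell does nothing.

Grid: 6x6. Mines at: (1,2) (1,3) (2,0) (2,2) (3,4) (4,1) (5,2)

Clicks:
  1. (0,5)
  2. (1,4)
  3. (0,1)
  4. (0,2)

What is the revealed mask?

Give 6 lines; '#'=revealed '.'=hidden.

Answer: .##.##
....##
....##
......
......
......

Derivation:
Click 1 (0,5) count=0: revealed 6 new [(0,4) (0,5) (1,4) (1,5) (2,4) (2,5)] -> total=6
Click 2 (1,4) count=1: revealed 0 new [(none)] -> total=6
Click 3 (0,1) count=1: revealed 1 new [(0,1)] -> total=7
Click 4 (0,2) count=2: revealed 1 new [(0,2)] -> total=8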